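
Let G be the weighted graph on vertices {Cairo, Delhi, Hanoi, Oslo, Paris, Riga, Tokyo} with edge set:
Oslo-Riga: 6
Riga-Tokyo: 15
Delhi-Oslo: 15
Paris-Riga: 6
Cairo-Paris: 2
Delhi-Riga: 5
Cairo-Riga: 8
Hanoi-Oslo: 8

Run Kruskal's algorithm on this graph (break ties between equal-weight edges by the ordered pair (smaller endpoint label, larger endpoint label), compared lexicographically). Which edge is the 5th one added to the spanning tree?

Kruskal: consider edges lightest-first.
Cairo-Paris (2): add — endpoints in different components.
Delhi-Riga (5): add — endpoints in different components.
Oslo-Riga (6): add — endpoints in different components.
Paris-Riga (6): add — endpoints in different components.
Cairo-Riga (8): skip — Riga and Cairo already connected.
Hanoi-Oslo (8): add — endpoints in different components.
Delhi-Oslo (15): skip — Oslo and Delhi already connected.
Riga-Tokyo (15): add — endpoints in different components.
The 5th edge added is Hanoi-Oslo.

Hanoi-Oslo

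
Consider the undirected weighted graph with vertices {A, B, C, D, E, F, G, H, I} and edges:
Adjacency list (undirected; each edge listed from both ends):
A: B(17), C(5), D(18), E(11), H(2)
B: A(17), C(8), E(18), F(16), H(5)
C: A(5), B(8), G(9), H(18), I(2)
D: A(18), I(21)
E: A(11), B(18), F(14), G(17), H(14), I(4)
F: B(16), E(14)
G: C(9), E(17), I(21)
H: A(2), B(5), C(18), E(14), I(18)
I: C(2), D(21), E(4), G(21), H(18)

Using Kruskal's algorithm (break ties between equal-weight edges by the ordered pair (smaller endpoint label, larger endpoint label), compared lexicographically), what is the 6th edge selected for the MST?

C-G

Kruskal: consider edges lightest-first.
A H (2): add — endpoints in different components.
C I (2): add — endpoints in different components.
E I (4): add — endpoints in different components.
A C (5): add — endpoints in different components.
B H (5): add — endpoints in different components.
B C (8): skip — B and C already connected.
C G (9): add — endpoints in different components.
A E (11): skip — A and E already connected.
E F (14): add — endpoints in different components.
E H (14): skip — E and H already connected.
B F (16): skip — B and F already connected.
A B (17): skip — A and B already connected.
E G (17): skip — E and G already connected.
A D (18): add — endpoints in different components.
The 6th edge added is C G.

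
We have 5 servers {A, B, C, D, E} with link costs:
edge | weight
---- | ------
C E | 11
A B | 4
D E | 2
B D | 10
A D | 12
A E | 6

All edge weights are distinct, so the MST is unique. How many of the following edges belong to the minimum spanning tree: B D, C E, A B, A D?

2

Kruskal's algorithm — process edges by increasing weight (ties by edge label):
D E (2): add — endpoints in different components.
A B (4): add — endpoints in different components.
A E (6): add — endpoints in different components.
B D (10): skip — B and D already connected.
C E (11): add — endpoints in different components.
MST edge set: {D E, A B, A E, C E}.
Of the listed edges, {C E, A B} are in the MST → 2.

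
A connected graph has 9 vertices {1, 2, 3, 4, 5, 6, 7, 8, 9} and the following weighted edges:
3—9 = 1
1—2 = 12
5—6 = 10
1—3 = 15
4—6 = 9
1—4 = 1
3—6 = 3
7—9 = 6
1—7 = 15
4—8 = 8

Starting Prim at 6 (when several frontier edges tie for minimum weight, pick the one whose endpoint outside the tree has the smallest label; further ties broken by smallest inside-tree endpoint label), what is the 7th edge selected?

5-6

Prim, starting at 6.
Step 1: cheapest edge leaving the tree is 3—6 (3); add 3.
Step 2: cheapest edge leaving the tree is 3—9 (1); add 9.
Step 3: cheapest edge leaving the tree is 7—9 (6); add 7.
Step 4: cheapest edge leaving the tree is 4—6 (9); add 4.
Step 5: cheapest edge leaving the tree is 1—4 (1); add 1.
Step 6: cheapest edge leaving the tree is 4—8 (8); add 8.
Step 7: cheapest edge leaving the tree is 5—6 (10); add 5.
Step 8: cheapest edge leaving the tree is 1—2 (12); add 2.
The 7th edge added is 5—6.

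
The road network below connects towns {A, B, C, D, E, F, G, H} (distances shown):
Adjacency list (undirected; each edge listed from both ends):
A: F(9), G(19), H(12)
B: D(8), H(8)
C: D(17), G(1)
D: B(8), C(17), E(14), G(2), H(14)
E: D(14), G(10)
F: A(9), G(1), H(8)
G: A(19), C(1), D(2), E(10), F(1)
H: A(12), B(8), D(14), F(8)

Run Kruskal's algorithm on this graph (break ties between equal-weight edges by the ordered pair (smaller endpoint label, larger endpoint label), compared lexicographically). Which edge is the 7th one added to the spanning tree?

E-G

Sort edges by weight, then run Kruskal:
C G (1): add — endpoints in different components.
F G (1): add — endpoints in different components.
D G (2): add — endpoints in different components.
B D (8): add — endpoints in different components.
B H (8): add — endpoints in different components.
F H (8): skip — F and H already connected.
A F (9): add — endpoints in different components.
E G (10): add — endpoints in different components.
The 7th edge added is E G.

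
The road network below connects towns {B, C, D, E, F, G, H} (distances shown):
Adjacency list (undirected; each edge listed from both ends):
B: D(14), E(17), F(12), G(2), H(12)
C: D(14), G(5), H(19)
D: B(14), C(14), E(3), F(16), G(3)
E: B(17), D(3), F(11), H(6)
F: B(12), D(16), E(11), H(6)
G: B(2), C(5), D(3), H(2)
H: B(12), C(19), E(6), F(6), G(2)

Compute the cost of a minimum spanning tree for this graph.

21

Sort edges by weight, then run Kruskal:
B–G (2): add — endpoints in different components.
G–H (2): add — endpoints in different components.
D–E (3): add — endpoints in different components.
D–G (3): add — endpoints in different components.
C–G (5): add — endpoints in different components.
E–H (6): skip — E and H already connected.
F–H (6): add — endpoints in different components.
MST edges: B–G, G–H, D–E, D–G, C–G, F–H; total weight 2+2+3+3+5+6 = 21.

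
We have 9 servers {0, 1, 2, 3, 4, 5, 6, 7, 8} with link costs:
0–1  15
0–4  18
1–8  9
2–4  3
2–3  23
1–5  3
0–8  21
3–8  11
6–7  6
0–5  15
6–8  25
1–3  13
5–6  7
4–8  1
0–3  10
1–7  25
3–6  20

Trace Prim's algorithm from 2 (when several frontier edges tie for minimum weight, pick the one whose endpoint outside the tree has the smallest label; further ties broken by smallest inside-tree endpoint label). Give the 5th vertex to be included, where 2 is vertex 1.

5

Grow the tree from 2 using Prim:
Step 1: cheapest edge leaving the tree is 2–4 (3); add 4.
Step 2: cheapest edge leaving the tree is 4–8 (1); add 8.
Step 3: cheapest edge leaving the tree is 1–8 (9); add 1.
Step 4: cheapest edge leaving the tree is 1–5 (3); add 5.
Step 5: cheapest edge leaving the tree is 5–6 (7); add 6.
Step 6: cheapest edge leaving the tree is 6–7 (6); add 7.
Step 7: cheapest edge leaving the tree is 3–8 (11); add 3.
Step 8: cheapest edge leaving the tree is 0–3 (10); add 0.
Vertex order: 2, 4, 8, 1, 5, 6, 7, 3, 0. The 5th vertex is 5.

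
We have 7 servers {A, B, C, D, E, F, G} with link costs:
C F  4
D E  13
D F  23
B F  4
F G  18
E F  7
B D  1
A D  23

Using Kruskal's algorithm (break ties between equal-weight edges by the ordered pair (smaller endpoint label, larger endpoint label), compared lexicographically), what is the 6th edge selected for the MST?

Kruskal's algorithm — process edges by increasing weight (ties by edge label):
B D (1): add. Components now {A} {B,D} {C} {E} {F} {G}
B F (4): add. Components now {A} {B,D,F} {C} {E} {G}
C F (4): add. Components now {A} {B,C,D,F} {E} {G}
E F (7): add. Components now {A} {B,C,D,E,F} {G}
D E (13): skip — D and E already connected.
F G (18): add. Components now {A} {B,C,D,E,F,G}
A D (23): add. Components now {A,B,C,D,E,F,G}
The 6th edge added is A D.

A-D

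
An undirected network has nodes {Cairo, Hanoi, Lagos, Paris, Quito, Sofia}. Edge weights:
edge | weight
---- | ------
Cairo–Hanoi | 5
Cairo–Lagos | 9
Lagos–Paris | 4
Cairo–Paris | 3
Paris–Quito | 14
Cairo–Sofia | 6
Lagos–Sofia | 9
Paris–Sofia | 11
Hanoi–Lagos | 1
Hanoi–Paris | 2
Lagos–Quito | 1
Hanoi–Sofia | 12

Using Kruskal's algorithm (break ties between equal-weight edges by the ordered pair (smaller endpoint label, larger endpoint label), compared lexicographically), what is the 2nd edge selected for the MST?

Lagos-Quito

Kruskal: consider edges lightest-first.
Hanoi–Lagos (1): add — endpoints in different components.
Lagos–Quito (1): add — endpoints in different components.
Hanoi–Paris (2): add — endpoints in different components.
Cairo–Paris (3): add — endpoints in different components.
Lagos–Paris (4): skip — Paris and Lagos already connected.
Cairo–Hanoi (5): skip — Hanoi and Cairo already connected.
Cairo–Sofia (6): add — endpoints in different components.
The 2nd edge added is Lagos–Quito.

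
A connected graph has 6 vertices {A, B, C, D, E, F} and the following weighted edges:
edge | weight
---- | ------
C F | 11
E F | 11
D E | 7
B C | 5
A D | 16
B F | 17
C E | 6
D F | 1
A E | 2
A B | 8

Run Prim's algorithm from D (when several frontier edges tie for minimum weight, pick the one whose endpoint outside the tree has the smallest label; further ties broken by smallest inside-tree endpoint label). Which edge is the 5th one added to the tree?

B-C

Prim's algorithm from D:
Step 1: frontier [D F 1, D E 7, A D 16] → take D F (1); add F.
Step 2: frontier [D E 7, A D 16, C F 11, E F 11, B F 17] → take D E (7); add E.
Step 3: frontier [A D 16, A E 2, C E 6, C F 11, B F 17] → take A E (2); add A.
Step 4: frontier [A B 8, C E 6, C F 11, B F 17] → take C E (6); add C.
Step 5: frontier [A B 8, B C 5, B F 17] → take B C (5); add B.
The 5th edge added is B C.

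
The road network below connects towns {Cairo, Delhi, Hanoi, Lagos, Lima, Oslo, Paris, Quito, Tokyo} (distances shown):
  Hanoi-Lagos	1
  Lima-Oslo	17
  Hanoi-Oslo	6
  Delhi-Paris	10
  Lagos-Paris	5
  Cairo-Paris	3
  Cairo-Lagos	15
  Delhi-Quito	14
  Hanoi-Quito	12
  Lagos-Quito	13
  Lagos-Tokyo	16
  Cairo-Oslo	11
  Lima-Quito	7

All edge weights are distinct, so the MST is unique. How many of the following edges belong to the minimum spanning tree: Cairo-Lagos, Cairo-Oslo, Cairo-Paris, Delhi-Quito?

Kruskal's algorithm — process edges by increasing weight (ties by edge label):
Hanoi-Lagos (1): add — endpoints in different components.
Cairo-Paris (3): add — endpoints in different components.
Lagos-Paris (5): add — endpoints in different components.
Hanoi-Oslo (6): add — endpoints in different components.
Lima-Quito (7): add — endpoints in different components.
Delhi-Paris (10): add — endpoints in different components.
Cairo-Oslo (11): skip — Oslo and Cairo already connected.
Hanoi-Quito (12): add — endpoints in different components.
Lagos-Quito (13): skip — Lagos and Quito already connected.
Delhi-Quito (14): skip — Quito and Delhi already connected.
Cairo-Lagos (15): skip — Lagos and Cairo already connected.
Lagos-Tokyo (16): add — endpoints in different components.
MST edge set: {Hanoi-Lagos, Cairo-Paris, Lagos-Paris, Hanoi-Oslo, Lima-Quito, Delhi-Paris, Hanoi-Quito, Lagos-Tokyo}.
Of the listed edges, {Cairo-Paris} are in the MST → 1.

1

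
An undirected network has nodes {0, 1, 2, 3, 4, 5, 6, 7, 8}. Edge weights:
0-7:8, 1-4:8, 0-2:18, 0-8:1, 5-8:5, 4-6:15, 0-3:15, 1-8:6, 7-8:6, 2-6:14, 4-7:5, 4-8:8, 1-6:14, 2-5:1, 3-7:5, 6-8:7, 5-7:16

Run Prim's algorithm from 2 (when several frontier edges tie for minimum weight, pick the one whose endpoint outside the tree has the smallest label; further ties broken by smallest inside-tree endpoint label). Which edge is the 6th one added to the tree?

Grow the tree from 2 using Prim:
Step 1: cheapest edge leaving the tree is 2-5 (1); add 5.
Step 2: cheapest edge leaving the tree is 5-8 (5); add 8.
Step 3: cheapest edge leaving the tree is 0-8 (1); add 0.
Step 4: cheapest edge leaving the tree is 1-8 (6); add 1.
Step 5: cheapest edge leaving the tree is 7-8 (6); add 7.
Step 6: cheapest edge leaving the tree is 3-7 (5); add 3.
Step 7: cheapest edge leaving the tree is 4-7 (5); add 4.
Step 8: cheapest edge leaving the tree is 6-8 (7); add 6.
The 6th edge added is 3-7.

3-7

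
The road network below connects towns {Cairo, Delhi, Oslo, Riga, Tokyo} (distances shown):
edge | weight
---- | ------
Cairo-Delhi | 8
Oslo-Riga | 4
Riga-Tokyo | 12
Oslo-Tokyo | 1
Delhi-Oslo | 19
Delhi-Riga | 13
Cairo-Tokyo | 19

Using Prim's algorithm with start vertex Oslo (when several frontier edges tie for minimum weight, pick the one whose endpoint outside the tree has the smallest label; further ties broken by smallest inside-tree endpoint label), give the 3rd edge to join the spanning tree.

Prim's algorithm from Oslo:
Step 1: cheapest edge leaving the tree is Oslo-Tokyo (1); add Tokyo.
Step 2: cheapest edge leaving the tree is Oslo-Riga (4); add Riga.
Step 3: cheapest edge leaving the tree is Delhi-Riga (13); add Delhi.
Step 4: cheapest edge leaving the tree is Cairo-Delhi (8); add Cairo.
The 3rd edge added is Delhi-Riga.

Delhi-Riga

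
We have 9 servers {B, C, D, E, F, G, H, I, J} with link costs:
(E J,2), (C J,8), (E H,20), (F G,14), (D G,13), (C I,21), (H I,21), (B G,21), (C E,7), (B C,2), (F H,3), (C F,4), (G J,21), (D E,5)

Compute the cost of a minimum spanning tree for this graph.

Sort edges by weight, then run Kruskal:
B C (2): add — endpoints in different components.
E J (2): add — endpoints in different components.
F H (3): add — endpoints in different components.
C F (4): add — endpoints in different components.
D E (5): add — endpoints in different components.
C E (7): add — endpoints in different components.
C J (8): skip — C and J already connected.
D G (13): add — endpoints in different components.
F G (14): skip — F and G already connected.
E H (20): skip — E and H already connected.
B G (21): skip — B and G already connected.
C I (21): add — endpoints in different components.
MST edges: B C, E J, F H, C F, D E, C E, D G, C I; total weight 2+2+3+4+5+7+13+21 = 57.

57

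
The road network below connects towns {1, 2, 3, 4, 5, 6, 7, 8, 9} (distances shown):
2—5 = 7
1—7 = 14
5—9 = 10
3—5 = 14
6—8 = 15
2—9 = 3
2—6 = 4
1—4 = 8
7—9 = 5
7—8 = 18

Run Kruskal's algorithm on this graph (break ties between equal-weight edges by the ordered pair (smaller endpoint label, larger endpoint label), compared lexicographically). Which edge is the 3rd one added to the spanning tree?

Kruskal: consider edges lightest-first.
2—9 (3): add — endpoints in different components.
2—6 (4): add — endpoints in different components.
7—9 (5): add — endpoints in different components.
2—5 (7): add — endpoints in different components.
1—4 (8): add — endpoints in different components.
5—9 (10): skip — 5 and 9 already connected.
1—7 (14): add — endpoints in different components.
3—5 (14): add — endpoints in different components.
6—8 (15): add — endpoints in different components.
The 3rd edge added is 7—9.

7-9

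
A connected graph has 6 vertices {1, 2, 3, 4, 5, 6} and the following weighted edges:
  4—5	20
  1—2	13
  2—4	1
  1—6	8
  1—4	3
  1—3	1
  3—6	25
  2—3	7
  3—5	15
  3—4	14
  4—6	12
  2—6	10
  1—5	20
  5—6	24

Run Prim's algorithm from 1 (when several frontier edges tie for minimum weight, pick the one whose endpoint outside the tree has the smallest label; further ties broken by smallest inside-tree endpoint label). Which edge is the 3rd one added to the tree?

2-4

Prim's algorithm from 1:
Step 1: frontier [1—3 1, 1—4 3, 1—6 8, 1—2 13, 1—5 20] → take 1—3 (1); add 3.
Step 2: frontier [1—4 3, 1—6 8, 1—2 13, 1—5 20, 2—3 7, 3—4 14, 3—5 15, 3—6 25] → take 1—4 (3); add 4.
Step 3: frontier [1—6 8, 1—2 13, 1—5 20, 2—3 7, 3—5 15, 3—6 25, 2—4 1, 4—6 12, 4—5 20] → take 2—4 (1); add 2.
Step 4: frontier [1—6 8, 1—5 20, 2—6 10, 3—5 15, 3—6 25, 4—6 12, 4—5 20] → take 1—6 (8); add 6.
Step 5: frontier [1—5 20, 3—5 15, 4—5 20, 5—6 24] → take 3—5 (15); add 5.
The 3rd edge added is 2—4.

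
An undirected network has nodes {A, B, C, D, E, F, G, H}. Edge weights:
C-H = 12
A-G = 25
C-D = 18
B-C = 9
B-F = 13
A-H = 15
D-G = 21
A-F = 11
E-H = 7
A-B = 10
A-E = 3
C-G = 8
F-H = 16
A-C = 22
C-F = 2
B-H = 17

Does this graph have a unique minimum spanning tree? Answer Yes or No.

Yes

Kruskal's algorithm — process edges by increasing weight (ties by edge label):
C-F (2): add — endpoints in different components.
A-E (3): add — endpoints in different components.
E-H (7): add — endpoints in different components.
C-G (8): add — endpoints in different components.
B-C (9): add — endpoints in different components.
A-B (10): add — endpoints in different components.
A-F (11): skip — A and F already connected.
C-H (12): skip — C and H already connected.
B-F (13): skip — B and F already connected.
A-H (15): skip — A and H already connected.
F-H (16): skip — F and H already connected.
B-H (17): skip — B and H already connected.
C-D (18): add — endpoints in different components.
Every non-tree edge has weight strictly greater than the heaviest edge on the tree path between its endpoints, so the MST is unique.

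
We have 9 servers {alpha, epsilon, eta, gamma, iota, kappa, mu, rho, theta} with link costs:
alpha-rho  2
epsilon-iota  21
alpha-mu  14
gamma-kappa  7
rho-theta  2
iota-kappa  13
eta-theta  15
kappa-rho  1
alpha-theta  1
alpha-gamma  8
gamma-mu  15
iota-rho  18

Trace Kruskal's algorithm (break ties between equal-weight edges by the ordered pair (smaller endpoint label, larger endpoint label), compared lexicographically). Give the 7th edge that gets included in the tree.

Sort edges by weight, then run Kruskal:
alpha-theta (1): add — endpoints in different components.
kappa-rho (1): add — endpoints in different components.
alpha-rho (2): add — endpoints in different components.
rho-theta (2): skip — rho and theta already connected.
gamma-kappa (7): add — endpoints in different components.
alpha-gamma (8): skip — gamma and alpha already connected.
iota-kappa (13): add — endpoints in different components.
alpha-mu (14): add — endpoints in different components.
eta-theta (15): add — endpoints in different components.
gamma-mu (15): skip — gamma and mu already connected.
iota-rho (18): skip — rho and iota already connected.
epsilon-iota (21): add — endpoints in different components.
The 7th edge added is eta-theta.

eta-theta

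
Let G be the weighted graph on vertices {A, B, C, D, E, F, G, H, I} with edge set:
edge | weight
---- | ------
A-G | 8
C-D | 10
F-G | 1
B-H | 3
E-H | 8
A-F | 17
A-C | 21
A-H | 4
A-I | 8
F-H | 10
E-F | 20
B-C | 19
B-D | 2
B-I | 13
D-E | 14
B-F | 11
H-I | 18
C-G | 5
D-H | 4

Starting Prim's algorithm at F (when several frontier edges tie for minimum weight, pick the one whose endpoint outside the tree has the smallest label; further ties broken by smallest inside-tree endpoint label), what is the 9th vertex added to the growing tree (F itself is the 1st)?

I

Grow the tree from F using Prim:
Step 1: cheapest edge leaving the tree is F-G (1); add G.
Step 2: cheapest edge leaving the tree is C-G (5); add C.
Step 3: cheapest edge leaving the tree is A-G (8); add A.
Step 4: cheapest edge leaving the tree is A-H (4); add H.
Step 5: cheapest edge leaving the tree is B-H (3); add B.
Step 6: cheapest edge leaving the tree is B-D (2); add D.
Step 7: cheapest edge leaving the tree is E-H (8); add E.
Step 8: cheapest edge leaving the tree is A-I (8); add I.
Vertex order: F, G, C, A, H, B, D, E, I. The 9th vertex is I.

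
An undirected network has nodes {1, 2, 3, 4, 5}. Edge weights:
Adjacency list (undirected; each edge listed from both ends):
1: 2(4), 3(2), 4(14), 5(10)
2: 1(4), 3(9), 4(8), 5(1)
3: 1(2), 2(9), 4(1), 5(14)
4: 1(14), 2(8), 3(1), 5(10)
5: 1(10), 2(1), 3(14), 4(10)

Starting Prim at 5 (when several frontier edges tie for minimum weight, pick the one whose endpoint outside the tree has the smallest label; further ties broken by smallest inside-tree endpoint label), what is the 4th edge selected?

3-4

Grow the tree from 5 using Prim:
Step 1: cheapest edge leaving the tree is 2—5 (1); add 2.
Step 2: cheapest edge leaving the tree is 1—2 (4); add 1.
Step 3: cheapest edge leaving the tree is 1—3 (2); add 3.
Step 4: cheapest edge leaving the tree is 3—4 (1); add 4.
The 4th edge added is 3—4.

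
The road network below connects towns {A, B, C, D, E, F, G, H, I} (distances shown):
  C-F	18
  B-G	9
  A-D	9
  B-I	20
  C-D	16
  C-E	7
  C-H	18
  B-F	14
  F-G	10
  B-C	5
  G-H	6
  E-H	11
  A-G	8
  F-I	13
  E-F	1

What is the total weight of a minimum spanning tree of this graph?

Kruskal's algorithm — process edges by increasing weight (ties by edge label):
E-F (1): add — endpoints in different components.
B-C (5): add — endpoints in different components.
G-H (6): add — endpoints in different components.
C-E (7): add — endpoints in different components.
A-G (8): add — endpoints in different components.
A-D (9): add — endpoints in different components.
B-G (9): add — endpoints in different components.
F-G (10): skip — F and G already connected.
E-H (11): skip — E and H already connected.
F-I (13): add — endpoints in different components.
MST edges: E-F, B-C, G-H, C-E, A-G, A-D, B-G, F-I; total weight 1+5+6+7+8+9+9+13 = 58.

58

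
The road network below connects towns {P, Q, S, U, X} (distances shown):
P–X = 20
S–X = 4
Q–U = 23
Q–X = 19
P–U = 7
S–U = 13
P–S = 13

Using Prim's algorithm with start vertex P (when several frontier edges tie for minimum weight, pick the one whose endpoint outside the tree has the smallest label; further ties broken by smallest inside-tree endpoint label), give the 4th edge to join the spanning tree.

Prim's algorithm from P:
Step 1: frontier [P–U 7, P–S 13, P–X 20] → take P–U (7); add U.
Step 2: frontier [P–S 13, P–X 20, S–U 13, Q–U 23] → take P–S (13); add S.
Step 3: frontier [P–X 20, S–X 4, Q–U 23] → take S–X (4); add X.
Step 4: frontier [Q–U 23, Q–X 19] → take Q–X (19); add Q.
The 4th edge added is Q–X.

Q-X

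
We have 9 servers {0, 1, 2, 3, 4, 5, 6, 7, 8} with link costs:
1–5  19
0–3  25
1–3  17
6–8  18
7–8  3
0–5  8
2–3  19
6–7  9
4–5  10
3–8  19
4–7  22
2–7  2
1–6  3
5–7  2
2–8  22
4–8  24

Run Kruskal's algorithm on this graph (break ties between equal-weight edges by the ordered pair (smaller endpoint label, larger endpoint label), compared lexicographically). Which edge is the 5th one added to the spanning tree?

0-5

Kruskal: consider edges lightest-first.
2–7 (2): add — endpoints in different components.
5–7 (2): add — endpoints in different components.
1–6 (3): add — endpoints in different components.
7–8 (3): add — endpoints in different components.
0–5 (8): add — endpoints in different components.
6–7 (9): add — endpoints in different components.
4–5 (10): add — endpoints in different components.
1–3 (17): add — endpoints in different components.
The 5th edge added is 0–5.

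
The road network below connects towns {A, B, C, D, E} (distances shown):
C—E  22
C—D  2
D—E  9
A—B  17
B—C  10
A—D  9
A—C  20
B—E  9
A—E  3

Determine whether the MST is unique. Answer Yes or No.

No

Sort edges by weight, then run Kruskal:
C—D (2): add. Components now {A} {B} {C,D} {E}
A—E (3): add. Components now {A,E} {B} {C,D}
A—D (9): add. Components now {A,C,D,E} {B}
B—E (9): add. Components now {A,B,C,D,E}
Non-tree edge D—E has weight 9, equal to the heaviest edge on its tree cycle — swapping gives another MST of the same weight. Not unique.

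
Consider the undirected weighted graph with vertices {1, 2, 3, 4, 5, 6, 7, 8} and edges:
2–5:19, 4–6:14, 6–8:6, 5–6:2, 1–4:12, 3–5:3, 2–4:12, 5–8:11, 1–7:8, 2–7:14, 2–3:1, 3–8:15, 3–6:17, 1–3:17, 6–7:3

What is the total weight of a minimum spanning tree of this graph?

35

Kruskal: consider edges lightest-first.
2–3 (1): add — endpoints in different components.
5–6 (2): add — endpoints in different components.
3–5 (3): add — endpoints in different components.
6–7 (3): add — endpoints in different components.
6–8 (6): add — endpoints in different components.
1–7 (8): add — endpoints in different components.
5–8 (11): skip — 5 and 8 already connected.
1–4 (12): add — endpoints in different components.
MST edges: 2–3, 5–6, 3–5, 6–7, 6–8, 1–7, 1–4; total weight 1+2+3+3+6+8+12 = 35.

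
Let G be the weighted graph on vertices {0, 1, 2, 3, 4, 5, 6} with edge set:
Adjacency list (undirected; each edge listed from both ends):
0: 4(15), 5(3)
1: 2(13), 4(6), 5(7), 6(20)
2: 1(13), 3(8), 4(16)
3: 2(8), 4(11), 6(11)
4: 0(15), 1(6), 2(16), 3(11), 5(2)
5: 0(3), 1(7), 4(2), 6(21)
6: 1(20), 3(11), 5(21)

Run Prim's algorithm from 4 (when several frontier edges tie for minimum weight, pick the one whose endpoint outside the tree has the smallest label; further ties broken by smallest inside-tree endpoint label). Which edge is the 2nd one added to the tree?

0-5

Prim, starting at 4.
Step 1: frontier [4–5 2, 1–4 6, 3–4 11, 0–4 15, 2–4 16] → take 4–5 (2); add 5.
Step 2: frontier [1–4 6, 3–4 11, 0–4 15, 2–4 16, 0–5 3, 1–5 7, 5–6 21] → take 0–5 (3); add 0.
Step 3: frontier [1–4 6, 3–4 11, 2–4 16, 1–5 7, 5–6 21] → take 1–4 (6); add 1.
Step 4: frontier [1–2 13, 1–6 20, 3–4 11, 2–4 16, 5–6 21] → take 3–4 (11); add 3.
Step 5: frontier [1–2 13, 1–6 20, 2–3 8, 3–6 11, 2–4 16, 5–6 21] → take 2–3 (8); add 2.
Step 6: frontier [1–6 20, 3–6 11, 5–6 21] → take 3–6 (11); add 6.
The 2nd edge added is 0–5.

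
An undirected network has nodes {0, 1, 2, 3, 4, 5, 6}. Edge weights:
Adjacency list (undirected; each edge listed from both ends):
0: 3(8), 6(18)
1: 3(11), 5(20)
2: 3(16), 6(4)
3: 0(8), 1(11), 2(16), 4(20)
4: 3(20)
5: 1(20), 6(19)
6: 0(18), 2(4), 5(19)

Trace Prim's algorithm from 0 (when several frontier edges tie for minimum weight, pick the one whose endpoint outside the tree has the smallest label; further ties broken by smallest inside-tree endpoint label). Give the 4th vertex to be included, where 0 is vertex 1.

2

Grow the tree from 0 using Prim:
Step 1: cheapest edge leaving the tree is 0-3 (8); add 3.
Step 2: cheapest edge leaving the tree is 1-3 (11); add 1.
Step 3: cheapest edge leaving the tree is 2-3 (16); add 2.
Step 4: cheapest edge leaving the tree is 2-6 (4); add 6.
Step 5: cheapest edge leaving the tree is 5-6 (19); add 5.
Step 6: cheapest edge leaving the tree is 3-4 (20); add 4.
Vertex order: 0, 3, 1, 2, 6, 5, 4. The 4th vertex is 2.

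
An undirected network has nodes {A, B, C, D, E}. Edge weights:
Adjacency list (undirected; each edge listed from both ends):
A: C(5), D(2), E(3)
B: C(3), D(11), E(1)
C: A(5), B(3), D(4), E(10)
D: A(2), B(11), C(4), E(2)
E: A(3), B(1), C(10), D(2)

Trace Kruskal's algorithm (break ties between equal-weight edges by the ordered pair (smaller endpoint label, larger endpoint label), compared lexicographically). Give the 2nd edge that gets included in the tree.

A-D

Sort edges by weight, then run Kruskal:
B-E (1): add. Components now {A} {B,E} {C} {D}
A-D (2): add. Components now {A,D} {B,E} {C}
D-E (2): add. Components now {A,B,D,E} {C}
A-E (3): skip — A and E already connected.
B-C (3): add. Components now {A,B,C,D,E}
The 2nd edge added is A-D.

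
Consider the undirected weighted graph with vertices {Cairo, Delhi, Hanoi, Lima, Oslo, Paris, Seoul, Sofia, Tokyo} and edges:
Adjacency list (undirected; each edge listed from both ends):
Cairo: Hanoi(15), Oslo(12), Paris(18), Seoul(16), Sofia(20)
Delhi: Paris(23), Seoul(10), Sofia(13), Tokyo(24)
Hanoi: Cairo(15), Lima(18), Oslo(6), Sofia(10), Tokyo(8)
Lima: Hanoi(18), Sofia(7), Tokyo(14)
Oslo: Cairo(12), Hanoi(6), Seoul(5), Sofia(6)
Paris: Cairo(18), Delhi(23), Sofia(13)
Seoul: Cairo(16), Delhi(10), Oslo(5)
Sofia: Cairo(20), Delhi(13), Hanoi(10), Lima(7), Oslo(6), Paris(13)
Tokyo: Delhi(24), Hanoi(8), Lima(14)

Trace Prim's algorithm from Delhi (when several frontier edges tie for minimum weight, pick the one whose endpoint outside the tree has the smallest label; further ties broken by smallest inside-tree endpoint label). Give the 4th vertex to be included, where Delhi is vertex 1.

Hanoi

Prim, starting at Delhi.
Step 1: cheapest edge leaving the tree is Delhi–Seoul (10); add Seoul.
Step 2: cheapest edge leaving the tree is Oslo–Seoul (5); add Oslo.
Step 3: cheapest edge leaving the tree is Hanoi–Oslo (6); add Hanoi.
Step 4: cheapest edge leaving the tree is Oslo–Sofia (6); add Sofia.
Step 5: cheapest edge leaving the tree is Lima–Sofia (7); add Lima.
Step 6: cheapest edge leaving the tree is Hanoi–Tokyo (8); add Tokyo.
Step 7: cheapest edge leaving the tree is Cairo–Oslo (12); add Cairo.
Step 8: cheapest edge leaving the tree is Paris–Sofia (13); add Paris.
Vertex order: Delhi, Seoul, Oslo, Hanoi, Sofia, Lima, Tokyo, Cairo, Paris. The 4th vertex is Hanoi.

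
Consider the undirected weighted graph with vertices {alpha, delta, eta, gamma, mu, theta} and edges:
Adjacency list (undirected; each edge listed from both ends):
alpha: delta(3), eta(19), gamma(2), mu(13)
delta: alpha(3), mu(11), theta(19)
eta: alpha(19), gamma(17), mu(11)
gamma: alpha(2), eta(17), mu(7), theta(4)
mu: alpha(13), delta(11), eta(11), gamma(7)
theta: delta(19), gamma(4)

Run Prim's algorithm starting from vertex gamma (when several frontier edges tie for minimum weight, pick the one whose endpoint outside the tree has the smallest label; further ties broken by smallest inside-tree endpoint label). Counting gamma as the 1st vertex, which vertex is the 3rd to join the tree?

Prim's algorithm from gamma:
Step 1: frontier [alpha–gamma 2, gamma–theta 4, gamma–mu 7, eta–gamma 17] → take alpha–gamma (2); add alpha.
Step 2: frontier [alpha–delta 3, alpha–mu 13, alpha–eta 19, gamma–theta 4, gamma–mu 7, eta–gamma 17] → take alpha–delta (3); add delta.
Step 3: frontier [alpha–mu 13, alpha–eta 19, delta–mu 11, delta–theta 19, gamma–theta 4, gamma–mu 7, eta–gamma 17] → take gamma–theta (4); add theta.
Step 4: frontier [alpha–mu 13, alpha–eta 19, delta–mu 11, gamma–mu 7, eta–gamma 17] → take gamma–mu (7); add mu.
Step 5: frontier [alpha–eta 19, eta–gamma 17, eta–mu 11] → take eta–mu (11); add eta.
Vertex order: gamma, alpha, delta, theta, mu, eta. The 3rd vertex is delta.

delta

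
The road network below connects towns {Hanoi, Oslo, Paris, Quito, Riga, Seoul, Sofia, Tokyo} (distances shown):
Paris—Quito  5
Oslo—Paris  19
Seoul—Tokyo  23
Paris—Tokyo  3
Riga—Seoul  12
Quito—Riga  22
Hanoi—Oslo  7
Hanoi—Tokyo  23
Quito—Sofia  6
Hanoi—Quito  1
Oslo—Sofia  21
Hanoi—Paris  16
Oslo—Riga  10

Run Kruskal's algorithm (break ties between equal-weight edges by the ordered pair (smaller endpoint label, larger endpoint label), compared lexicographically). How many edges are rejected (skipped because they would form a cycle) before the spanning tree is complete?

0

Sort edges by weight, then run Kruskal:
Hanoi—Quito (1): add — endpoints in different components.
Paris—Tokyo (3): add — endpoints in different components.
Paris—Quito (5): add — endpoints in different components.
Quito—Sofia (6): add — endpoints in different components.
Hanoi—Oslo (7): add — endpoints in different components.
Oslo—Riga (10): add — endpoints in different components.
Riga—Seoul (12): add — endpoints in different components.
Edges rejected before the tree was complete: 0.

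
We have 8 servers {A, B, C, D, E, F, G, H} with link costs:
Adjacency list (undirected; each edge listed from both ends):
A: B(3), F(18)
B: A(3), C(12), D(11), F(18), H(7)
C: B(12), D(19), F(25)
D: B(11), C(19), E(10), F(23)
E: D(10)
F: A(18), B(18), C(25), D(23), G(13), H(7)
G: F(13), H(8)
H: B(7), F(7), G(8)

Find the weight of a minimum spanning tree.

58

Kruskal's algorithm — process edges by increasing weight (ties by edge label):
A–B (3): add — endpoints in different components.
B–H (7): add — endpoints in different components.
F–H (7): add — endpoints in different components.
G–H (8): add — endpoints in different components.
D–E (10): add — endpoints in different components.
B–D (11): add — endpoints in different components.
B–C (12): add — endpoints in different components.
MST edges: A–B, B–H, F–H, G–H, D–E, B–D, B–C; total weight 3+7+7+8+10+11+12 = 58.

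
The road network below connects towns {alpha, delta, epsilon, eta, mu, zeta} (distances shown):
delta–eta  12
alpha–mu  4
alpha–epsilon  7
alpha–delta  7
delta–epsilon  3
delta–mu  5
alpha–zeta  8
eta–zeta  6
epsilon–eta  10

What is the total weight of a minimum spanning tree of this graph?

Kruskal: consider edges lightest-first.
delta–epsilon (3): add — endpoints in different components.
alpha–mu (4): add — endpoints in different components.
delta–mu (5): add — endpoints in different components.
eta–zeta (6): add — endpoints in different components.
alpha–delta (7): skip — alpha and delta already connected.
alpha–epsilon (7): skip — alpha and epsilon already connected.
alpha–zeta (8): add — endpoints in different components.
MST edges: delta–epsilon, alpha–mu, delta–mu, eta–zeta, alpha–zeta; total weight 3+4+5+6+8 = 26.

26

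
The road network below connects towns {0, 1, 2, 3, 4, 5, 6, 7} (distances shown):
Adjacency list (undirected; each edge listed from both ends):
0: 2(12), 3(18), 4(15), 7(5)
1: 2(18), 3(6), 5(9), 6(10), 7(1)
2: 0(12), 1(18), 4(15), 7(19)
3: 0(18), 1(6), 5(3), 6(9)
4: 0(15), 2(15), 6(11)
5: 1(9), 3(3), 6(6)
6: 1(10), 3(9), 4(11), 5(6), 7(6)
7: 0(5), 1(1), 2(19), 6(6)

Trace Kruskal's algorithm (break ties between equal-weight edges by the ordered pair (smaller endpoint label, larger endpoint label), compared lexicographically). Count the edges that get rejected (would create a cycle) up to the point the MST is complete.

4

Sort edges by weight, then run Kruskal:
1–7 (1): add — endpoints in different components.
3–5 (3): add — endpoints in different components.
0–7 (5): add — endpoints in different components.
1–3 (6): add — endpoints in different components.
5–6 (6): add — endpoints in different components.
6–7 (6): skip — 6 and 7 already connected.
1–5 (9): skip — 1 and 5 already connected.
3–6 (9): skip — 3 and 6 already connected.
1–6 (10): skip — 1 and 6 already connected.
4–6 (11): add — endpoints in different components.
0–2 (12): add — endpoints in different components.
Edges rejected before the tree was complete: 4.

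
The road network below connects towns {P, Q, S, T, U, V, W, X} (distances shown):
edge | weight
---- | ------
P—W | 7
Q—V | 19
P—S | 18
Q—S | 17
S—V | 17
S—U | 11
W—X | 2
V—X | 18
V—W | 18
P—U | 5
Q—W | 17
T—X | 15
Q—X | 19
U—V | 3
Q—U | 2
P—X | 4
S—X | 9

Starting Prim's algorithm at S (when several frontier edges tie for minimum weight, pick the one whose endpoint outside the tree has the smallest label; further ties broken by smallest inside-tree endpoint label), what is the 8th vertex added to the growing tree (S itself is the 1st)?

T

Prim's algorithm from S:
Step 1: cheapest edge leaving the tree is S—X (9); add X.
Step 2: cheapest edge leaving the tree is W—X (2); add W.
Step 3: cheapest edge leaving the tree is P—X (4); add P.
Step 4: cheapest edge leaving the tree is P—U (5); add U.
Step 5: cheapest edge leaving the tree is Q—U (2); add Q.
Step 6: cheapest edge leaving the tree is U—V (3); add V.
Step 7: cheapest edge leaving the tree is T—X (15); add T.
Vertex order: S, X, W, P, U, Q, V, T. The 8th vertex is T.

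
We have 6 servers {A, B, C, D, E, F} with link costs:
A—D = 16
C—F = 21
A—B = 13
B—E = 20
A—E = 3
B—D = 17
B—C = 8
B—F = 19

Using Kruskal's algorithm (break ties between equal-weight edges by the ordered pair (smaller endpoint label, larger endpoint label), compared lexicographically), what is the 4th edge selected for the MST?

A-D

Sort edges by weight, then run Kruskal:
A—E (3): add. Components now {A,E} {B} {C} {D} {F}
B—C (8): add. Components now {A,E} {B,C} {D} {F}
A—B (13): add. Components now {A,B,C,E} {D} {F}
A—D (16): add. Components now {A,B,C,D,E} {F}
B—D (17): skip — B and D already connected.
B—F (19): add. Components now {A,B,C,D,E,F}
The 4th edge added is A—D.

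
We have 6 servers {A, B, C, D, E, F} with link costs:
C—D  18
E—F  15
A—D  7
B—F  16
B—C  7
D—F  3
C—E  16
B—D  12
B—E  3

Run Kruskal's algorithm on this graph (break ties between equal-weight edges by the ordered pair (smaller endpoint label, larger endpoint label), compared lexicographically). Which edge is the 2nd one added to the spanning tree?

D-F

Sort edges by weight, then run Kruskal:
B—E (3): add. Components now {A} {B,E} {C} {D} {F}
D—F (3): add. Components now {A} {B,E} {C} {D,F}
A—D (7): add. Components now {A,D,F} {B,E} {C}
B—C (7): add. Components now {A,D,F} {B,C,E}
B—D (12): add. Components now {A,B,C,D,E,F}
The 2nd edge added is D—F.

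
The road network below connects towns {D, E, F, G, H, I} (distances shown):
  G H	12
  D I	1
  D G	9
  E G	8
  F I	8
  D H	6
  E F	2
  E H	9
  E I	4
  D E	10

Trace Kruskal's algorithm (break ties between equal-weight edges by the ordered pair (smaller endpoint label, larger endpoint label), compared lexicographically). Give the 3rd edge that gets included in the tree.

Sort edges by weight, then run Kruskal:
D I (1): add — endpoints in different components.
E F (2): add — endpoints in different components.
E I (4): add — endpoints in different components.
D H (6): add — endpoints in different components.
E G (8): add — endpoints in different components.
The 3rd edge added is E I.

E-I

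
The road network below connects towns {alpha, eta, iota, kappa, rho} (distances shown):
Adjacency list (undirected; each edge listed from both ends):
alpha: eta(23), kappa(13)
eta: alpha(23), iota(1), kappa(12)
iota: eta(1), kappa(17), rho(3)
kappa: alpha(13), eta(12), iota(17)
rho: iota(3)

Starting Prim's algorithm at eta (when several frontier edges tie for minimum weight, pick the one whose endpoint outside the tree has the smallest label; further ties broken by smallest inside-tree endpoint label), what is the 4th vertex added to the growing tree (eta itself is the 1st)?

Prim's algorithm from eta:
Step 1: frontier [eta iota 1, eta kappa 12, alpha eta 23] → take eta iota (1); add iota.
Step 2: frontier [eta kappa 12, alpha eta 23, iota rho 3, iota kappa 17] → take iota rho (3); add rho.
Step 3: frontier [eta kappa 12, alpha eta 23, iota kappa 17] → take eta kappa (12); add kappa.
Step 4: frontier [alpha eta 23, alpha kappa 13] → take alpha kappa (13); add alpha.
Vertex order: eta, iota, rho, kappa, alpha. The 4th vertex is kappa.

kappa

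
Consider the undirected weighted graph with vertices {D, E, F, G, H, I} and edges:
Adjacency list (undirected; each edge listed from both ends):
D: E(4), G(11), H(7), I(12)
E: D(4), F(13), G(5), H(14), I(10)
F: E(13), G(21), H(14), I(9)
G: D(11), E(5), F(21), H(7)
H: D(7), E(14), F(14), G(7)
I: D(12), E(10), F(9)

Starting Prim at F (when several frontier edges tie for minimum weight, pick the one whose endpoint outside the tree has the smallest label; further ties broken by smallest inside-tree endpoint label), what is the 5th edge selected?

D-H

Prim's algorithm from F:
Step 1: frontier [F I 9, E F 13, F H 14, F G 21] → take F I (9); add I.
Step 2: frontier [E F 13, F H 14, F G 21, E I 10, D I 12] → take E I (10); add E.
Step 3: frontier [D E 4, E G 5, E H 14, F H 14, F G 21, D I 12] → take D E (4); add D.
Step 4: frontier [D H 7, D G 11, E G 5, E H 14, F H 14, F G 21] → take E G (5); add G.
Step 5: frontier [D H 7, E H 14, F H 14, G H 7] → take D H (7); add H.
The 5th edge added is D H.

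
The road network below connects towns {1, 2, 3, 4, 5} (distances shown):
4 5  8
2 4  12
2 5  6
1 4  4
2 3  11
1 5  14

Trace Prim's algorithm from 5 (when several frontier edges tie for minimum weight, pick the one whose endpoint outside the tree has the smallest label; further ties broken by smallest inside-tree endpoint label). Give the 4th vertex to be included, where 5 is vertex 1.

Prim's algorithm from 5:
Step 1: cheapest edge leaving the tree is 2 5 (6); add 2.
Step 2: cheapest edge leaving the tree is 4 5 (8); add 4.
Step 3: cheapest edge leaving the tree is 1 4 (4); add 1.
Step 4: cheapest edge leaving the tree is 2 3 (11); add 3.
Vertex order: 5, 2, 4, 1, 3. The 4th vertex is 1.

1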